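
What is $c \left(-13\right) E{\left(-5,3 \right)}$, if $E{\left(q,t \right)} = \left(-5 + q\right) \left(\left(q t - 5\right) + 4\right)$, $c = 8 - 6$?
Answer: $-4160$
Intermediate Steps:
$c = 2$ ($c = 8 - 6 = 2$)
$E{\left(q,t \right)} = \left(-1 + q t\right) \left(-5 + q\right)$ ($E{\left(q,t \right)} = \left(-5 + q\right) \left(\left(-5 + q t\right) + 4\right) = \left(-5 + q\right) \left(-1 + q t\right) = \left(-1 + q t\right) \left(-5 + q\right)$)
$c \left(-13\right) E{\left(-5,3 \right)} = 2 \left(-13\right) \left(5 - -5 + 3 \left(-5\right)^{2} - \left(-25\right) 3\right) = - 26 \left(5 + 5 + 3 \cdot 25 + 75\right) = - 26 \left(5 + 5 + 75 + 75\right) = \left(-26\right) 160 = -4160$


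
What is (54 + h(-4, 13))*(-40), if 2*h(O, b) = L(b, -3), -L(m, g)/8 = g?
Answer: -2640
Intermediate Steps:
L(m, g) = -8*g
h(O, b) = 12 (h(O, b) = (-8*(-3))/2 = (½)*24 = 12)
(54 + h(-4, 13))*(-40) = (54 + 12)*(-40) = 66*(-40) = -2640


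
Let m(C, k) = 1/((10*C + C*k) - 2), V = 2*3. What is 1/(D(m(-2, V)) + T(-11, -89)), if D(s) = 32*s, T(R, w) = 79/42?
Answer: 714/671 ≈ 1.0641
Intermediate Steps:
V = 6
T(R, w) = 79/42 (T(R, w) = 79*(1/42) = 79/42)
m(C, k) = 1/(-2 + 10*C + C*k)
1/(D(m(-2, V)) + T(-11, -89)) = 1/(32/(-2 + 10*(-2) - 2*6) + 79/42) = 1/(32/(-2 - 20 - 12) + 79/42) = 1/(32/(-34) + 79/42) = 1/(32*(-1/34) + 79/42) = 1/(-16/17 + 79/42) = 1/(671/714) = 714/671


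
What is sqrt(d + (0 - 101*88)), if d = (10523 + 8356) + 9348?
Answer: sqrt(19339) ≈ 139.06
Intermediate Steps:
d = 28227 (d = 18879 + 9348 = 28227)
sqrt(d + (0 - 101*88)) = sqrt(28227 + (0 - 101*88)) = sqrt(28227 + (0 - 8888)) = sqrt(28227 - 8888) = sqrt(19339)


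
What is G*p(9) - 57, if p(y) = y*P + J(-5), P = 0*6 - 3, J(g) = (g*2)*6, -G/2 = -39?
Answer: -6843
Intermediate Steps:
G = 78 (G = -2*(-39) = 78)
J(g) = 12*g (J(g) = (2*g)*6 = 12*g)
P = -3 (P = 0 - 3 = -3)
p(y) = -60 - 3*y (p(y) = y*(-3) + 12*(-5) = -3*y - 60 = -60 - 3*y)
G*p(9) - 57 = 78*(-60 - 3*9) - 57 = 78*(-60 - 27) - 57 = 78*(-87) - 57 = -6786 - 57 = -6843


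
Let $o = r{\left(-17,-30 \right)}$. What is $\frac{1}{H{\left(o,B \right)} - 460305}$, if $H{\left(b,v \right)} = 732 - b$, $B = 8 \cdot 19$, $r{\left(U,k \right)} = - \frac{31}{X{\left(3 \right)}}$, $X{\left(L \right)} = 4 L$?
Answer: $- \frac{12}{5514845} \approx -2.1759 \cdot 10^{-6}$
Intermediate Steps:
$r{\left(U,k \right)} = - \frac{31}{12}$ ($r{\left(U,k \right)} = - \frac{31}{4 \cdot 3} = - \frac{31}{12}$)
$B = 152$
$o = - \frac{31}{12} \approx -2.5833$
$\frac{1}{H{\left(o,B \right)} - 460305} = \frac{1}{\left(732 - - \frac{31}{12}\right) - 460305} = \frac{1}{\left(732 + \frac{31}{12}\right) - 460305} = \frac{1}{\frac{8815}{12} - 460305} = \frac{1}{- \frac{5514845}{12}} = - \frac{12}{5514845}$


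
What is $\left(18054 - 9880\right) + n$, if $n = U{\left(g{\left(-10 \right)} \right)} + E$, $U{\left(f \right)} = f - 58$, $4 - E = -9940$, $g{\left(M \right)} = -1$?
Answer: $18059$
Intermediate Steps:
$E = 9944$ ($E = 4 - -9940 = 4 + 9940 = 9944$)
$U{\left(f \right)} = -58 + f$ ($U{\left(f \right)} = f - 58 = -58 + f$)
$n = 9885$ ($n = \left(-58 - 1\right) + 9944 = -59 + 9944 = 9885$)
$\left(18054 - 9880\right) + n = \left(18054 - 9880\right) + 9885 = 8174 + 9885 = 18059$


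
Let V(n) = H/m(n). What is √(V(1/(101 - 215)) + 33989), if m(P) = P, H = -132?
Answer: √49037 ≈ 221.44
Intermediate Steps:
V(n) = -132/n
√(V(1/(101 - 215)) + 33989) = √(-132/(1/(101 - 215)) + 33989) = √(-132/(1/(-114)) + 33989) = √(-132/(-1/114) + 33989) = √(-132*(-114) + 33989) = √(15048 + 33989) = √49037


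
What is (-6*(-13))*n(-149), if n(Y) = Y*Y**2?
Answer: -258020022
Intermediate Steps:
n(Y) = Y**3
(-6*(-13))*n(-149) = -6*(-13)*(-149)**3 = 78*(-3307949) = -258020022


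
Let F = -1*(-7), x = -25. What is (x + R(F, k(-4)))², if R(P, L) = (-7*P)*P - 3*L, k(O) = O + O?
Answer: 118336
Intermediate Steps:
F = 7
k(O) = 2*O
R(P, L) = -7*P² - 3*L
(x + R(F, k(-4)))² = (-25 + (-7*7² - 6*(-4)))² = (-25 + (-7*49 - 3*(-8)))² = (-25 + (-343 + 24))² = (-25 - 319)² = (-344)² = 118336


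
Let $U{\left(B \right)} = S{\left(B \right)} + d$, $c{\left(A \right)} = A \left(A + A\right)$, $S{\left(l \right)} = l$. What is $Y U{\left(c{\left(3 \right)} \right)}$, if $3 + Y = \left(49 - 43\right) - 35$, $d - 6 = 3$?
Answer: $-864$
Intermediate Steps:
$d = 9$ ($d = 6 + 3 = 9$)
$c{\left(A \right)} = 2 A^{2}$ ($c{\left(A \right)} = A 2 A = 2 A^{2}$)
$Y = -32$ ($Y = -3 + \left(\left(49 - 43\right) - 35\right) = -3 + \left(6 - 35\right) = -3 - 29 = -32$)
$U{\left(B \right)} = 9 + B$ ($U{\left(B \right)} = B + 9 = 9 + B$)
$Y U{\left(c{\left(3 \right)} \right)} = - 32 \left(9 + 2 \cdot 3^{2}\right) = - 32 \left(9 + 2 \cdot 9\right) = - 32 \left(9 + 18\right) = \left(-32\right) 27 = -864$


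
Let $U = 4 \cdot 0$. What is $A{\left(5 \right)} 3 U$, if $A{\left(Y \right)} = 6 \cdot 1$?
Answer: $0$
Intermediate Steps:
$A{\left(Y \right)} = 6$
$U = 0$
$A{\left(5 \right)} 3 U = 6 \cdot 3 \cdot 0 = 18 \cdot 0 = 0$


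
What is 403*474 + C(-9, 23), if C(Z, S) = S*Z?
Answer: 190815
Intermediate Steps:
403*474 + C(-9, 23) = 403*474 + 23*(-9) = 191022 - 207 = 190815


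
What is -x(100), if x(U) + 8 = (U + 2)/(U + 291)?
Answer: 178/23 ≈ 7.7391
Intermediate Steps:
x(U) = -8 + (2 + U)/(291 + U) (x(U) = -8 + (U + 2)/(U + 291) = -8 + (2 + U)/(291 + U))
-x(100) = -(-2326 - 7*100)/(291 + 100) = -(-2326 - 700)/391 = -(-3026)/391 = -1*(-178/23) = 178/23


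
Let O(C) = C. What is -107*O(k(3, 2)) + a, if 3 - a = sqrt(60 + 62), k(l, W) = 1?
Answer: -104 - sqrt(122) ≈ -115.05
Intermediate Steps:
a = 3 - sqrt(122) (a = 3 - sqrt(60 + 62) = 3 - sqrt(122) ≈ -8.0454)
-107*O(k(3, 2)) + a = -107*1 + (3 - sqrt(122)) = -107 + (3 - sqrt(122)) = -104 - sqrt(122)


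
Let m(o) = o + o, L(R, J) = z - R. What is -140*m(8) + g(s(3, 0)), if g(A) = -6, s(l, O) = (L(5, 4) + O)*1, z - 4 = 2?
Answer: -2246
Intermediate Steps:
z = 6 (z = 4 + 2 = 6)
L(R, J) = 6 - R
s(l, O) = 1 + O (s(l, O) = ((6 - 1*5) + O)*1 = ((6 - 5) + O)*1 = (1 + O)*1 = 1 + O)
m(o) = 2*o
-140*m(8) + g(s(3, 0)) = -280*8 - 6 = -140*16 - 6 = -2240 - 6 = -2246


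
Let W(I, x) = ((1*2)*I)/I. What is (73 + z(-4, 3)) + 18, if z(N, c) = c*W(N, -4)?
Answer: 97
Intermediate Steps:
W(I, x) = 2 (W(I, x) = (2*I)/I = 2)
z(N, c) = 2*c (z(N, c) = c*2 = 2*c)
(73 + z(-4, 3)) + 18 = (73 + 2*3) + 18 = (73 + 6) + 18 = 79 + 18 = 97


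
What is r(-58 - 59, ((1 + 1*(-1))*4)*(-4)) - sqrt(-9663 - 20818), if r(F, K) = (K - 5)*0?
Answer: -I*sqrt(30481) ≈ -174.59*I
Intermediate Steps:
r(F, K) = 0 (r(F, K) = (-5 + K)*0 = 0)
r(-58 - 59, ((1 + 1*(-1))*4)*(-4)) - sqrt(-9663 - 20818) = 0 - sqrt(-9663 - 20818) = 0 - sqrt(-30481) = 0 - I*sqrt(30481) = -I*sqrt(30481)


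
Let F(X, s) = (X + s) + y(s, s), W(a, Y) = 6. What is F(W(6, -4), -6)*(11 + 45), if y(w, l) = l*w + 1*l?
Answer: 1680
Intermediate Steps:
y(w, l) = l + l*w (y(w, l) = l*w + l = l + l*w)
F(X, s) = X + s + s*(1 + s) (F(X, s) = (X + s) + s*(1 + s) = X + s + s*(1 + s))
F(W(6, -4), -6)*(11 + 45) = (6 - 6 - 6*(1 - 6))*(11 + 45) = (6 - 6 - 6*(-5))*56 = (6 - 6 + 30)*56 = 30*56 = 1680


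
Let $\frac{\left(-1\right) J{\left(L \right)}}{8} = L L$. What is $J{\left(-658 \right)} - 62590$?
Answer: $-3526302$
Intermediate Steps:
$J{\left(L \right)} = - 8 L^{2}$ ($J{\left(L \right)} = - 8 L L = - 8 L^{2}$)
$J{\left(-658 \right)} - 62590 = - 8 \left(-658\right)^{2} - 62590 = \left(-8\right) 432964 - 62590 = -3463712 - 62590 = -3526302$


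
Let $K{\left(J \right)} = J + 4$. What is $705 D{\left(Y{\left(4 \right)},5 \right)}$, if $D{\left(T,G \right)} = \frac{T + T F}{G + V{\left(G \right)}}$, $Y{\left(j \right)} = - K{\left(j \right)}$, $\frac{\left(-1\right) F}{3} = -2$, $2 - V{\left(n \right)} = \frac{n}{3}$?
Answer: $- \frac{14805}{2} \approx -7402.5$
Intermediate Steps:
$V{\left(n \right)} = 2 - \frac{n}{3}$
$F = 6$ ($F = \left(-3\right) \left(-2\right) = 6$)
$K{\left(J \right)} = 4 + J$
$Y{\left(j \right)} = -4 - j$ ($Y{\left(j \right)} = - (4 + j) = -4 - j$)
$D{\left(T,G \right)} = \frac{7 T}{2 + \frac{2 G}{3}}$ ($D{\left(T,G \right)} = \frac{T + T 6}{G - \left(-2 + \frac{G}{3}\right)} = \frac{T + 6 T}{2 + \frac{2 G}{3}} = \frac{7 T}{2 + \frac{2 G}{3}}$)
$705 D{\left(Y{\left(4 \right)},5 \right)} = 705 \frac{21 \left(-4 - 4\right)}{2 \left(3 + 5\right)} = 705 \frac{21 \left(-4 - 4\right)}{2 \cdot 8} = 705 \cdot \frac{21}{2} \left(-8\right) \frac{1}{8} = 705 \left(- \frac{21}{2}\right) = - \frac{14805}{2}$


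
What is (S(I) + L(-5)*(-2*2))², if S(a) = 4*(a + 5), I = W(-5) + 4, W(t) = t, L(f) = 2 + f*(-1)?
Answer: 144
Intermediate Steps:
L(f) = 2 - f
I = -1 (I = -5 + 4 = -1)
S(a) = 20 + 4*a (S(a) = 4*(5 + a) = 20 + 4*a)
(S(I) + L(-5)*(-2*2))² = ((20 + 4*(-1)) + (2 - 1*(-5))*(-2*2))² = ((20 - 4) + (2 + 5)*(-4))² = (16 + 7*(-4))² = (16 - 28)² = (-12)² = 144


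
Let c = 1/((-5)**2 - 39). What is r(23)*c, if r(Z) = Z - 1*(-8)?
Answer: -31/14 ≈ -2.2143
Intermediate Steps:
r(Z) = 8 + Z (r(Z) = Z + 8 = 8 + Z)
c = -1/14 (c = 1/(25 - 39) = 1/(-14) = -1/14 ≈ -0.071429)
r(23)*c = (8 + 23)*(-1/14) = 31*(-1/14) = -31/14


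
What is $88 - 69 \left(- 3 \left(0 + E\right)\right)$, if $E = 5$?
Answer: $1123$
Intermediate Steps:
$88 - 69 \left(- 3 \left(0 + E\right)\right) = 88 - 69 \left(- 3 \left(0 + 5\right)\right) = 88 - 69 \left(\left(-3\right) 5\right) = 88 - -1035 = 88 + 1035 = 1123$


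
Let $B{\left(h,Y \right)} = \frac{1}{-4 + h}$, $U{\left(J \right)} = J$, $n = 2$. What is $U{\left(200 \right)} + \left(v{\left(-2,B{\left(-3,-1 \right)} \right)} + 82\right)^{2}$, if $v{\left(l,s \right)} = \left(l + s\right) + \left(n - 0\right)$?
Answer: $\frac{338129}{49} \approx 6900.6$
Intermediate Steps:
$v{\left(l,s \right)} = 2 + l + s$ ($v{\left(l,s \right)} = \left(l + s\right) + \left(2 - 0\right) = \left(l + s\right) + \left(2 + 0\right) = \left(l + s\right) + 2 = 2 + l + s$)
$U{\left(200 \right)} + \left(v{\left(-2,B{\left(-3,-1 \right)} \right)} + 82\right)^{2} = 200 + \left(\left(2 - 2 + \frac{1}{-4 - 3}\right) + 82\right)^{2} = 200 + \left(\left(2 - 2 + \frac{1}{-7}\right) + 82\right)^{2} = 200 + \left(\left(2 - 2 - \frac{1}{7}\right) + 82\right)^{2} = 200 + \left(- \frac{1}{7} + 82\right)^{2} = 200 + \left(\frac{573}{7}\right)^{2} = 200 + \frac{328329}{49} = \frac{338129}{49}$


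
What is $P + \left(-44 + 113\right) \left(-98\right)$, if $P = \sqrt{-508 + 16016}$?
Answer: $-6762 + 2 \sqrt{3877} \approx -6637.5$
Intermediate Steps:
$P = 2 \sqrt{3877}$ ($P = \sqrt{15508} = 2 \sqrt{3877} \approx 124.53$)
$P + \left(-44 + 113\right) \left(-98\right) = 2 \sqrt{3877} + \left(-44 + 113\right) \left(-98\right) = 2 \sqrt{3877} + 69 \left(-98\right) = 2 \sqrt{3877} - 6762 = -6762 + 2 \sqrt{3877}$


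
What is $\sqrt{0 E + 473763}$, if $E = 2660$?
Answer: $\sqrt{473763} \approx 688.3$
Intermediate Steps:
$\sqrt{0 E + 473763} = \sqrt{0 \cdot 2660 + 473763} = \sqrt{0 + 473763} = \sqrt{473763}$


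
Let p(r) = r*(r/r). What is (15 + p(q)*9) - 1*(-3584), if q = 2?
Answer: 3617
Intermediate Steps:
p(r) = r (p(r) = r*1 = r)
(15 + p(q)*9) - 1*(-3584) = (15 + 2*9) - 1*(-3584) = (15 + 18) + 3584 = 33 + 3584 = 3617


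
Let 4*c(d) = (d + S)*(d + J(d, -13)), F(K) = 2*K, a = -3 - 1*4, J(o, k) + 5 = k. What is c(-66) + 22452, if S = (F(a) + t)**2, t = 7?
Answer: 22809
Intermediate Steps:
J(o, k) = -5 + k
a = -7 (a = -3 - 4 = -7)
S = 49 (S = (2*(-7) + 7)**2 = (-14 + 7)**2 = (-7)**2 = 49)
c(d) = (-18 + d)*(49 + d)/4 (c(d) = ((d + 49)*(d + (-5 - 13)))/4 = ((49 + d)*(d - 18))/4 = ((49 + d)*(-18 + d))/4 = ((-18 + d)*(49 + d))/4 = (-18 + d)*(49 + d)/4)
c(-66) + 22452 = (-441/2 + (1/4)*(-66)**2 + (31/4)*(-66)) + 22452 = (-441/2 + (1/4)*4356 - 1023/2) + 22452 = (-441/2 + 1089 - 1023/2) + 22452 = 357 + 22452 = 22809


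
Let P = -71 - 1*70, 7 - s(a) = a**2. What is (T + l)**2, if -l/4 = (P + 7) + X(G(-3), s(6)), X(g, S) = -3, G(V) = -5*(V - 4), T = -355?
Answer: 37249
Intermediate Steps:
G(V) = 20 - 5*V (G(V) = -5*(-4 + V) = 20 - 5*V)
s(a) = 7 - a**2
P = -141 (P = -71 - 70 = -141)
l = 548 (l = -4*((-141 + 7) - 3) = -4*(-134 - 3) = -4*(-137) = 548)
(T + l)**2 = (-355 + 548)**2 = 193**2 = 37249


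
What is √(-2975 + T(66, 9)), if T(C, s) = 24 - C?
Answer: I*√3017 ≈ 54.927*I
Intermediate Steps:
√(-2975 + T(66, 9)) = √(-2975 + (24 - 1*66)) = √(-2975 + (24 - 66)) = √(-2975 - 42) = √(-3017) = I*√3017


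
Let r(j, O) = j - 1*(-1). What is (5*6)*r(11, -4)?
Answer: 360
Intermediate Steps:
r(j, O) = 1 + j (r(j, O) = j + 1 = 1 + j)
(5*6)*r(11, -4) = (5*6)*(1 + 11) = 30*12 = 360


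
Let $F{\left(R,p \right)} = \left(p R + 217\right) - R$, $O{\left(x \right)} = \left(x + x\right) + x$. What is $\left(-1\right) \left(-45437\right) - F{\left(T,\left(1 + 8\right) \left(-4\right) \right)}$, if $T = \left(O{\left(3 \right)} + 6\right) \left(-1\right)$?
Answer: $44665$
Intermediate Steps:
$O{\left(x \right)} = 3 x$ ($O{\left(x \right)} = 2 x + x = 3 x$)
$T = -15$ ($T = \left(3 \cdot 3 + 6\right) \left(-1\right) = \left(9 + 6\right) \left(-1\right) = 15 \left(-1\right) = -15$)
$F{\left(R,p \right)} = 217 - R + R p$ ($F{\left(R,p \right)} = \left(R p + 217\right) - R = \left(217 + R p\right) - R = 217 - R + R p$)
$\left(-1\right) \left(-45437\right) - F{\left(T,\left(1 + 8\right) \left(-4\right) \right)} = \left(-1\right) \left(-45437\right) - \left(217 - -15 - 15 \left(1 + 8\right) \left(-4\right)\right) = 45437 - \left(217 + 15 - 15 \cdot 9 \left(-4\right)\right) = 45437 - \left(217 + 15 - -540\right) = 45437 - \left(217 + 15 + 540\right) = 45437 - 772 = 44665$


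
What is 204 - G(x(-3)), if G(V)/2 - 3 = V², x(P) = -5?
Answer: 148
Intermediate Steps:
G(V) = 6 + 2*V²
204 - G(x(-3)) = 204 - (6 + 2*(-5)²) = 204 - (6 + 2*25) = 204 - (6 + 50) = 204 - 1*56 = 204 - 56 = 148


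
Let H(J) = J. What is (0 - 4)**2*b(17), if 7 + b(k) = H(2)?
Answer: -80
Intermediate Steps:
b(k) = -5 (b(k) = -7 + 2 = -5)
(0 - 4)**2*b(17) = (0 - 4)**2*(-5) = (-4)**2*(-5) = 16*(-5) = -80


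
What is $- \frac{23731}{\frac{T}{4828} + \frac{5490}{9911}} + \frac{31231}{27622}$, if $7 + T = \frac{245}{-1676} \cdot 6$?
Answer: $- \frac{90947474862997681}{2116702614502} \approx -42967.0$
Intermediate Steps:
$T = - \frac{6601}{838}$ ($T = -7 + \frac{245}{-1676} \cdot 6 = -7 + 245 \left(- \frac{1}{1676}\right) 6 = -7 - \frac{735}{838} = - \frac{6601}{838} \approx -7.8771$)
$- \frac{23731}{\frac{T}{4828} + \frac{5490}{9911}} + \frac{31231}{27622} = - \frac{23731}{- \frac{6601}{838 \cdot 4828} + \frac{5490}{9911}} + \frac{31231}{27622} = - \frac{23731}{\left(- \frac{6601}{838}\right) \frac{1}{4828} + 5490 \cdot \frac{1}{9911}} + 31231 \cdot \frac{1}{27622} = - \frac{23731}{- \frac{6601}{4045864} + \frac{5490}{9911}} + \frac{31231}{27622} = - \frac{23731}{\frac{76631041}{138749336}} + \frac{31231}{27622} = \left(-23731\right) \frac{138749336}{76631041} + \frac{31231}{27622} = - \frac{3292660492616}{76631041} + \frac{31231}{27622} = - \frac{90947474862997681}{2116702614502}$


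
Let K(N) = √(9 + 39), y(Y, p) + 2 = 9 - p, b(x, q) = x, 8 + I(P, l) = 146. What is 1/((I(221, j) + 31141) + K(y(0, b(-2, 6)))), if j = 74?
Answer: 31279/978375793 - 4*√3/978375793 ≈ 3.1963e-5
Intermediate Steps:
I(P, l) = 138 (I(P, l) = -8 + 146 = 138)
y(Y, p) = 7 - p (y(Y, p) = -2 + (9 - p) = 7 - p)
K(N) = 4*√3 (K(N) = √48 = 4*√3)
1/((I(221, j) + 31141) + K(y(0, b(-2, 6)))) = 1/((138 + 31141) + 4*√3) = 1/(31279 + 4*√3)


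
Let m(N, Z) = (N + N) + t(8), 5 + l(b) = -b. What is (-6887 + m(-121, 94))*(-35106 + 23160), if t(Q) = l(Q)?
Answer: 85318332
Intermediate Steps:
l(b) = -5 - b
t(Q) = -5 - Q
m(N, Z) = -13 + 2*N (m(N, Z) = (N + N) + (-5 - 1*8) = 2*N + (-5 - 8) = 2*N - 13 = -13 + 2*N)
(-6887 + m(-121, 94))*(-35106 + 23160) = (-6887 + (-13 + 2*(-121)))*(-35106 + 23160) = (-6887 + (-13 - 242))*(-11946) = (-6887 - 255)*(-11946) = -7142*(-11946) = 85318332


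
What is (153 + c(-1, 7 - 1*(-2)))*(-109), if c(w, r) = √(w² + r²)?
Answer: -16677 - 109*√82 ≈ -17664.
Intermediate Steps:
c(w, r) = √(r² + w²)
(153 + c(-1, 7 - 1*(-2)))*(-109) = (153 + √((7 - 1*(-2))² + (-1)²))*(-109) = (153 + √((7 + 2)² + 1))*(-109) = (153 + √(9² + 1))*(-109) = (153 + √(81 + 1))*(-109) = (153 + √82)*(-109) = -16677 - 109*√82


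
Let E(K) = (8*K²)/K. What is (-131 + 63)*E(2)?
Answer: -1088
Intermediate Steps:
E(K) = 8*K
(-131 + 63)*E(2) = (-131 + 63)*(8*2) = -68*16 = -1088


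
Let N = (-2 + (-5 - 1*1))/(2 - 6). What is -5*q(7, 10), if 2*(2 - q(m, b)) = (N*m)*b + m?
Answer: 715/2 ≈ 357.50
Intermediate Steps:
N = 2 (N = (-2 + (-5 - 1))/(-4) = (-2 - 6)*(-¼) = -8*(-¼) = 2)
q(m, b) = 2 - m/2 - b*m (q(m, b) = 2 - ((2*m)*b + m)/2 = 2 - (2*b*m + m)/2 = 2 - (m + 2*b*m)/2 = 2 + (-m/2 - b*m) = 2 - m/2 - b*m)
-5*q(7, 10) = -5*(2 - ½*7 - 1*10*7) = -5*(2 - 7/2 - 70) = -5*(-143/2) = 715/2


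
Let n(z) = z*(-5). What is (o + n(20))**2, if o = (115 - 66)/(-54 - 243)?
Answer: 885003001/88209 ≈ 10033.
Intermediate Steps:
n(z) = -5*z
o = -49/297 (o = 49/(-297) = 49*(-1/297) = -49/297 ≈ -0.16498)
(o + n(20))**2 = (-49/297 - 5*20)**2 = (-49/297 - 100)**2 = (-29749/297)**2 = 885003001/88209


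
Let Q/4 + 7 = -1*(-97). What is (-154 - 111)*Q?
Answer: -95400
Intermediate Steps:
Q = 360 (Q = -28 + 4*(-1*(-97)) = -28 + 4*97 = -28 + 388 = 360)
(-154 - 111)*Q = (-154 - 111)*360 = -265*360 = -95400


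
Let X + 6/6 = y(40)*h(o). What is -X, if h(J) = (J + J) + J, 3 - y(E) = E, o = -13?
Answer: -1442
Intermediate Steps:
y(E) = 3 - E
h(J) = 3*J (h(J) = 2*J + J = 3*J)
X = 1442 (X = -1 + (3 - 1*40)*(3*(-13)) = -1 + (3 - 40)*(-39) = -1 - 37*(-39) = -1 + 1443 = 1442)
-X = -1*1442 = -1442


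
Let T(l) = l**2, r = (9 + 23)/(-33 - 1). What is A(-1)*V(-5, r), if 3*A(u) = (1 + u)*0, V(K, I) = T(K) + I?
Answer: 0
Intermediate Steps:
r = -16/17 (r = 32/(-34) = 32*(-1/34) = -16/17 ≈ -0.94118)
V(K, I) = I + K**2 (V(K, I) = K**2 + I = I + K**2)
A(u) = 0 (A(u) = ((1 + u)*0)/3 = (1/3)*0 = 0)
A(-1)*V(-5, r) = 0*(-16/17 + (-5)**2) = 0*(-16/17 + 25) = 0*(409/17) = 0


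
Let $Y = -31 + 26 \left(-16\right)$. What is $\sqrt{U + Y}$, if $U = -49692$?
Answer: $9 i \sqrt{619} \approx 223.92 i$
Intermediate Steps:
$Y = -447$ ($Y = -31 - 416 = -447$)
$\sqrt{U + Y} = \sqrt{-49692 - 447} = \sqrt{-50139} = 9 i \sqrt{619}$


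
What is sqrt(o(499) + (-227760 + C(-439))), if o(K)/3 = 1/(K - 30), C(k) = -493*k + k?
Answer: I*sqrt(2589379485)/469 ≈ 108.5*I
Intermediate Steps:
C(k) = -492*k
o(K) = 3/(-30 + K) (o(K) = 3/(K - 30) = 3/(-30 + K))
sqrt(o(499) + (-227760 + C(-439))) = sqrt(3/(-30 + 499) + (-227760 - 492*(-439))) = sqrt(3/469 + (-227760 + 215988)) = sqrt(3*(1/469) - 11772) = sqrt(3/469 - 11772) = sqrt(-5521065/469) = I*sqrt(2589379485)/469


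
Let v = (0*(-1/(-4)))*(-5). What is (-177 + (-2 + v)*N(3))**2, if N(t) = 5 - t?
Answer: 32761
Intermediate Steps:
v = 0 (v = (0*(-1*(-1/4)))*(-5) = (0*(1/4))*(-5) = 0*(-5) = 0)
(-177 + (-2 + v)*N(3))**2 = (-177 + (-2 + 0)*(5 - 1*3))**2 = (-177 - 2*(5 - 3))**2 = (-177 - 2*2)**2 = (-177 - 4)**2 = (-181)**2 = 32761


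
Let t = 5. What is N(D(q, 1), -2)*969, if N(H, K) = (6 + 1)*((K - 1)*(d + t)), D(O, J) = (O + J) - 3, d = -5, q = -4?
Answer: 0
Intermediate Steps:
D(O, J) = -3 + J + O (D(O, J) = (J + O) - 3 = -3 + J + O)
N(H, K) = 0 (N(H, K) = (6 + 1)*((K - 1)*(-5 + 5)) = 7*((-1 + K)*0) = 7*0 = 0)
N(D(q, 1), -2)*969 = 0*969 = 0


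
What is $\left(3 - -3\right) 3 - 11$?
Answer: $7$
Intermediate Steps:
$\left(3 - -3\right) 3 - 11 = \left(3 + 3\right) 3 - 11 = 6 \cdot 3 - 11 = 18 - 11 = 7$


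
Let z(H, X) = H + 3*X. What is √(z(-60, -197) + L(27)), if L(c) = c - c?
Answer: I*√651 ≈ 25.515*I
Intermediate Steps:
L(c) = 0
√(z(-60, -197) + L(27)) = √((-60 + 3*(-197)) + 0) = √((-60 - 591) + 0) = √(-651 + 0) = √(-651) = I*√651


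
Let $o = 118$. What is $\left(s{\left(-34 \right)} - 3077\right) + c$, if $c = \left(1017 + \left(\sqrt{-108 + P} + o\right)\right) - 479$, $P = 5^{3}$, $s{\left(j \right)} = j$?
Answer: $-2455 + \sqrt{17} \approx -2450.9$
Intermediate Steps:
$P = 125$
$c = 656 + \sqrt{17}$ ($c = \left(1017 + \left(\sqrt{-108 + 125} + 118\right)\right) - 479 = \left(1017 + \left(\sqrt{17} + 118\right)\right) - 479 = \left(1017 + \left(118 + \sqrt{17}\right)\right) - 479 = \left(1135 + \sqrt{17}\right) - 479 = 656 + \sqrt{17} \approx 660.12$)
$\left(s{\left(-34 \right)} - 3077\right) + c = \left(-34 - 3077\right) + \left(656 + \sqrt{17}\right) = -3111 + \left(656 + \sqrt{17}\right) = -2455 + \sqrt{17}$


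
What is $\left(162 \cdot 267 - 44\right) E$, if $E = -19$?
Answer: $-820990$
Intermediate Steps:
$\left(162 \cdot 267 - 44\right) E = \left(162 \cdot 267 - 44\right) \left(-19\right) = \left(43254 - 44\right) \left(-19\right) = 43210 \left(-19\right) = -820990$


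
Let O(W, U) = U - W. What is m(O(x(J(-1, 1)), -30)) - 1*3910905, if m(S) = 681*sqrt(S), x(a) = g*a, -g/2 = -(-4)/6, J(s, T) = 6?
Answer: -3910905 + 681*I*sqrt(22) ≈ -3.9109e+6 + 3194.2*I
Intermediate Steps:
g = -4/3 (g = -(-8)*(-1/6) = -(-8)*(-1*1/6) = -(-8)*(-1)/6 = -2*2/3 = -4/3 ≈ -1.3333)
x(a) = -4*a/3
m(O(x(J(-1, 1)), -30)) - 1*3910905 = 681*sqrt(-30 - (-4)*6/3) - 1*3910905 = 681*sqrt(-30 - 1*(-8)) - 3910905 = 681*sqrt(-30 + 8) - 3910905 = 681*sqrt(-22) - 3910905 = 681*(I*sqrt(22)) - 3910905 = 681*I*sqrt(22) - 3910905 = -3910905 + 681*I*sqrt(22)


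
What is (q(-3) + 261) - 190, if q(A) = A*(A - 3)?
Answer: 89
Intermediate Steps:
q(A) = A*(-3 + A)
(q(-3) + 261) - 190 = (-3*(-3 - 3) + 261) - 190 = (-3*(-6) + 261) - 190 = (18 + 261) - 190 = 279 - 190 = 89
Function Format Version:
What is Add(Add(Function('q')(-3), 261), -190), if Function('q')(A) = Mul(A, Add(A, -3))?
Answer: 89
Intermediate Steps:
Function('q')(A) = Mul(A, Add(-3, A))
Add(Add(Function('q')(-3), 261), -190) = Add(Add(Mul(-3, Add(-3, -3)), 261), -190) = Add(Add(Mul(-3, -6), 261), -190) = Add(Add(18, 261), -190) = Add(279, -190) = 89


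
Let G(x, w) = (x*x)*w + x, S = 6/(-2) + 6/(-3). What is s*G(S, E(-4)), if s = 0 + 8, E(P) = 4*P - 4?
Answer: -4040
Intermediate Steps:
E(P) = -4 + 4*P
S = -5 (S = 6*(-½) + 6*(-⅓) = -3 - 2 = -5)
G(x, w) = x + w*x² (G(x, w) = x²*w + x = w*x² + x = x + w*x²)
s = 8
s*G(S, E(-4)) = 8*(-5*(1 + (-4 + 4*(-4))*(-5))) = 8*(-5*(1 + (-4 - 16)*(-5))) = 8*(-5*(1 - 20*(-5))) = 8*(-5*(1 + 100)) = 8*(-5*101) = 8*(-505) = -4040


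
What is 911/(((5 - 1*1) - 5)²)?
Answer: 911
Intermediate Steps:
911/(((5 - 1*1) - 5)²) = 911/(((5 - 1) - 5)²) = 911/((4 - 5)²) = 911/((-1)²) = 911/1 = 911*1 = 911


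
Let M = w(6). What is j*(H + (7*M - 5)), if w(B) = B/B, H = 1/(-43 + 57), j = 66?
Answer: 957/7 ≈ 136.71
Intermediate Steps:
H = 1/14 ≈ 0.071429
w(B) = 1
M = 1
j*(H + (7*M - 5)) = 66*(1/14 + (7*1 - 5)) = 66*(1/14 + (7 - 5)) = 66*(1/14 + 2) = 66*(29/14) = 957/7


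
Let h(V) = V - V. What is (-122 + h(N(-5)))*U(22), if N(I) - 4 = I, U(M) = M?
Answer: -2684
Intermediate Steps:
N(I) = 4 + I
h(V) = 0
(-122 + h(N(-5)))*U(22) = (-122 + 0)*22 = -122*22 = -2684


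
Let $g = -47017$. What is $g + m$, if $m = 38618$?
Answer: $-8399$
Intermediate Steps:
$g + m = -47017 + 38618 = -8399$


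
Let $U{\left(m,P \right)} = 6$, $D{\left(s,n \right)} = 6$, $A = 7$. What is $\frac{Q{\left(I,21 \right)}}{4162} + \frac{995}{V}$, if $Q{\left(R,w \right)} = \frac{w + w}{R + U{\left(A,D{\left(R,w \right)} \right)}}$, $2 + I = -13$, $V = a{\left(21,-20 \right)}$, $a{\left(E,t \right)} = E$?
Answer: $\frac{690182}{14567} \approx 47.38$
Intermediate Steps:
$V = 21$
$I = -15$ ($I = -2 - 13 = -15$)
$Q{\left(R,w \right)} = \frac{2 w}{6 + R}$ ($Q{\left(R,w \right)} = \frac{w + w}{R + 6} = \frac{2 w}{6 + R}$)
$\frac{Q{\left(I,21 \right)}}{4162} + \frac{995}{V} = \frac{2 \cdot 21 \frac{1}{6 - 15}}{4162} + \frac{995}{21} = 2 \cdot 21 \frac{1}{-9} \cdot \frac{1}{4162} + 995 \cdot \frac{1}{21} = 2 \cdot 21 \left(- \frac{1}{9}\right) \frac{1}{4162} + \frac{995}{21} = \left(- \frac{14}{3}\right) \frac{1}{4162} + \frac{995}{21} = - \frac{7}{6243} + \frac{995}{21} = \frac{690182}{14567}$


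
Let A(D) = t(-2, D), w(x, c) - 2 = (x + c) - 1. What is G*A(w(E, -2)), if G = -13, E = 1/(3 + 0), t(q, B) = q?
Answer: 26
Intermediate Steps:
E = ⅓ (E = 1/3 = ⅓ ≈ 0.33333)
w(x, c) = 1 + c + x (w(x, c) = 2 + ((x + c) - 1) = 2 + ((c + x) - 1) = 2 + (-1 + c + x) = 1 + c + x)
A(D) = -2
G*A(w(E, -2)) = -13*(-2) = 26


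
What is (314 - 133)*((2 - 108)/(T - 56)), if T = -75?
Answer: 19186/131 ≈ 146.46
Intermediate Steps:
(314 - 133)*((2 - 108)/(T - 56)) = (314 - 133)*((2 - 108)/(-75 - 56)) = 181*(-106/(-131)) = 181*(-106*(-1/131)) = 181*(106/131) = 19186/131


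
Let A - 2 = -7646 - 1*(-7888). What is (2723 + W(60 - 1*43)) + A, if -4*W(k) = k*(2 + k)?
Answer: 11545/4 ≈ 2886.3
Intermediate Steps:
W(k) = -k*(2 + k)/4
A = 244 (A = 2 + (-7646 - 1*(-7888)) = 2 + (-7646 + 7888) = 2 + 242 = 244)
(2723 + W(60 - 1*43)) + A = (2723 - (60 - 1*43)*(2 + (60 - 1*43))/4) + 244 = (2723 - (60 - 43)*(2 + (60 - 43))/4) + 244 = (2723 - 1/4*17*(2 + 17)) + 244 = (2723 - 1/4*17*19) + 244 = (2723 - 323/4) + 244 = 10569/4 + 244 = 11545/4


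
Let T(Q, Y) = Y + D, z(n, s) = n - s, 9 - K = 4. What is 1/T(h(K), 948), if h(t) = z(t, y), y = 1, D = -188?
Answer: 1/760 ≈ 0.0013158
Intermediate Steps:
K = 5 (K = 9 - 1*4 = 9 - 4 = 5)
h(t) = -1 + t (h(t) = t - 1*1 = t - 1 = -1 + t)
T(Q, Y) = -188 + Y (T(Q, Y) = Y - 188 = -188 + Y)
1/T(h(K), 948) = 1/(-188 + 948) = 1/760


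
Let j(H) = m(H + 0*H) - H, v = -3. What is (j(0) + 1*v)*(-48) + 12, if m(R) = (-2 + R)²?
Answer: -36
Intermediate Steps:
j(H) = (-2 + H)² - H (j(H) = (-2 + (H + 0*H))² - H = (-2 + (H + 0))² - H = (-2 + H)² - H)
(j(0) + 1*v)*(-48) + 12 = (((-2 + 0)² - 1*0) + 1*(-3))*(-48) + 12 = (((-2)² + 0) - 3)*(-48) + 12 = ((4 + 0) - 3)*(-48) + 12 = (4 - 3)*(-48) + 12 = 1*(-48) + 12 = -48 + 12 = -36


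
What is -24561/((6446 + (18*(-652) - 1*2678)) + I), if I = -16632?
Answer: 8187/8200 ≈ 0.99841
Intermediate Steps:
-24561/((6446 + (18*(-652) - 1*2678)) + I) = -24561/((6446 + (18*(-652) - 1*2678)) - 16632) = -24561/((6446 + (-11736 - 2678)) - 16632) = -24561/((6446 - 14414) - 16632) = -24561/(-7968 - 16632) = -24561/(-24600) = -24561*(-1/24600) = 8187/8200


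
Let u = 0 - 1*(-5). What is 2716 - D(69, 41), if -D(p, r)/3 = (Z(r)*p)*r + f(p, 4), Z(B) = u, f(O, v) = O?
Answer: 45358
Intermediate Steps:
u = 5 (u = 0 + 5 = 5)
Z(B) = 5
D(p, r) = -3*p - 15*p*r (D(p, r) = -3*((5*p)*r + p) = -3*(5*p*r + p) = -3*(p + 5*p*r) = -3*p - 15*p*r)
2716 - D(69, 41) = 2716 - 3*69*(-1 - 5*41) = 2716 - 3*69*(-1 - 205) = 2716 - 3*69*(-206) = 2716 - 1*(-42642) = 2716 + 42642 = 45358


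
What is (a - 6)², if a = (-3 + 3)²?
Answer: 36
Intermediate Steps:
a = 0 (a = 0² = 0)
(a - 6)² = (0 - 6)² = (-6)² = 36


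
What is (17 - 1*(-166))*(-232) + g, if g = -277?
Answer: -42733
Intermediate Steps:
(17 - 1*(-166))*(-232) + g = (17 - 1*(-166))*(-232) - 277 = (17 + 166)*(-232) - 277 = 183*(-232) - 277 = -42456 - 277 = -42733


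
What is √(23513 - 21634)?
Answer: √1879 ≈ 43.347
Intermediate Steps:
√(23513 - 21634) = √1879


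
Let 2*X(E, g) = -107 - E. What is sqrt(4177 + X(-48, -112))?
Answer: sqrt(16590)/2 ≈ 64.401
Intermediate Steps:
X(E, g) = -107/2 - E/2 (X(E, g) = (-107 - E)/2 = -107/2 - E/2)
sqrt(4177 + X(-48, -112)) = sqrt(4177 + (-107/2 - 1/2*(-48))) = sqrt(4177 + (-107/2 + 24)) = sqrt(4177 - 59/2) = sqrt(8295/2) = sqrt(16590)/2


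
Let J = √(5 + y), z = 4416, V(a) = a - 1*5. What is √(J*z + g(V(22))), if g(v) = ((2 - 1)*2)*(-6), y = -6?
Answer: 2*√(-3 + 1104*I) ≈ 46.926 + 47.053*I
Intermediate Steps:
V(a) = -5 + a (V(a) = a - 5 = -5 + a)
J = I (J = √(5 - 6) = √(-1) = I ≈ 1.0*I)
g(v) = -12 (g(v) = (1*2)*(-6) = 2*(-6) = -12)
√(J*z + g(V(22))) = √(I*4416 - 12) = √(4416*I - 12) = √(-12 + 4416*I)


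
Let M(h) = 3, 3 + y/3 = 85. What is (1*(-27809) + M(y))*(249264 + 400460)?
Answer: -18066225544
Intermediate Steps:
y = 246 (y = -9 + 3*85 = -9 + 255 = 246)
(1*(-27809) + M(y))*(249264 + 400460) = (1*(-27809) + 3)*(249264 + 400460) = (-27809 + 3)*649724 = -27806*649724 = -18066225544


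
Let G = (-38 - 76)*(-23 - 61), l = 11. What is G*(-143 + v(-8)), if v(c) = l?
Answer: -1264032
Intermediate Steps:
v(c) = 11
G = 9576 (G = -114*(-84) = 9576)
G*(-143 + v(-8)) = 9576*(-143 + 11) = 9576*(-132) = -1264032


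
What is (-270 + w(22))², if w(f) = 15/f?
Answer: 35105625/484 ≈ 72532.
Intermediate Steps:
(-270 + w(22))² = (-270 + 15/22)² = (-5925/22)² = 35105625/484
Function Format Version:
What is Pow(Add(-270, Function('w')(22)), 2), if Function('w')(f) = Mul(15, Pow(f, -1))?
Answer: Rational(35105625, 484) ≈ 72532.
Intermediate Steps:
Pow(Add(-270, Function('w')(22)), 2) = Pow(Add(-270, Mul(15, Pow(22, -1))), 2) = Pow(Add(-270, Mul(15, Rational(1, 22))), 2) = Pow(Add(-270, Rational(15, 22)), 2) = Pow(Rational(-5925, 22), 2) = Rational(35105625, 484)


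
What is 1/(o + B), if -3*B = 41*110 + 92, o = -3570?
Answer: -1/5104 ≈ -0.00019592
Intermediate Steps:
B = -1534 (B = -(41*110 + 92)/3 = -(4510 + 92)/3 = -1/3*4602 = -1534)
1/(o + B) = 1/(-3570 - 1534) = 1/(-5104) = -1/5104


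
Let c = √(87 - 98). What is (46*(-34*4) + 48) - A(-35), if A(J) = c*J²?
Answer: -6208 - 1225*I*√11 ≈ -6208.0 - 4062.9*I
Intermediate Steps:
c = I*√11 (c = √(-11) = I*√11 ≈ 3.3166*I)
A(J) = I*√11*J² (A(J) = (I*√11)*J² = I*√11*J²)
(46*(-34*4) + 48) - A(-35) = (46*(-34*4) + 48) - I*√11*(-35)² = (46*(-136) + 48) - I*√11*1225 = (-6256 + 48) - 1225*I*√11 = -6208 - 1225*I*√11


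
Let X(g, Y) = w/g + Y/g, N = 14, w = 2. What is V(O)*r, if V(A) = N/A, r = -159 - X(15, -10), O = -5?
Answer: 33278/75 ≈ 443.71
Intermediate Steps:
X(g, Y) = 2/g + Y/g
r = -2377/15 (r = -159 - (2 - 10)/15 = -159 - (-8)/15 = -159 - 1*(-8/15) = -159 + 8/15 = -2377/15 ≈ -158.47)
V(A) = 14/A
V(O)*r = (14/(-5))*(-2377/15) = (14*(-⅕))*(-2377/15) = -14/5*(-2377/15) = 33278/75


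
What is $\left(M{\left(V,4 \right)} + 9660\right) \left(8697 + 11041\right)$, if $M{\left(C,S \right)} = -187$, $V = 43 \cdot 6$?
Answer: $186978074$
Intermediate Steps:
$V = 258$
$\left(M{\left(V,4 \right)} + 9660\right) \left(8697 + 11041\right) = \left(-187 + 9660\right) \left(8697 + 11041\right) = 9473 \cdot 19738 = 186978074$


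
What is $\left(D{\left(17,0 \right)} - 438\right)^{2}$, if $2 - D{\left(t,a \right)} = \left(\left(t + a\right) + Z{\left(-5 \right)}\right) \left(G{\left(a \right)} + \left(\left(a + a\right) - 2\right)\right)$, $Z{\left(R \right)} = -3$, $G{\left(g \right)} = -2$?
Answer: $144400$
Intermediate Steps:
$D{\left(t,a \right)} = 2 - \left(-4 + 2 a\right) \left(-3 + a + t\right)$ ($D{\left(t,a \right)} = 2 - \left(\left(t + a\right) - 3\right) \left(-2 + \left(\left(a + a\right) - 2\right)\right) = 2 - \left(\left(a + t\right) - 3\right) \left(-2 + \left(2 a - 2\right)\right) = 2 - \left(-3 + a + t\right) \left(-2 + \left(-2 + 2 a\right)\right) = 2 - \left(-3 + a + t\right) \left(-4 + 2 a\right) = 2 - \left(-4 + 2 a\right) \left(-3 + a + t\right)$)
$\left(D{\left(17,0 \right)} - 438\right)^{2} = \left(\left(-10 - 2 \cdot 0^{2} + 4 \cdot 17 + 10 \cdot 0 - 0 \cdot 17\right) - 438\right)^{2} = \left(\left(-10 - 0 + 68 + 0 + 0\right) - 438\right)^{2} = \left(\left(-10 + 0 + 68 + 0 + 0\right) - 438\right)^{2} = \left(58 - 438\right)^{2} = \left(-380\right)^{2} = 144400$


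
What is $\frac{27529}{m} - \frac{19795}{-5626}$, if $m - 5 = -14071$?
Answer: $\frac{30889579}{19783829} \approx 1.5614$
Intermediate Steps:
$m = -14066$ ($m = 5 - 14071 = -14066$)
$\frac{27529}{m} - \frac{19795}{-5626} = \frac{27529}{-14066} - \frac{19795}{-5626} = 27529 \left(- \frac{1}{14066}\right) - - \frac{19795}{5626} = - \frac{27529}{14066} + \frac{19795}{5626} = \frac{30889579}{19783829}$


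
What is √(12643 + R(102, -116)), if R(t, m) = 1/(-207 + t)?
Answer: √139388970/105 ≈ 112.44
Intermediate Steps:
√(12643 + R(102, -116)) = √(12643 + 1/(-207 + 102)) = √(12643 + 1/(-105)) = √(12643 - 1/105) = √(1327514/105) = √139388970/105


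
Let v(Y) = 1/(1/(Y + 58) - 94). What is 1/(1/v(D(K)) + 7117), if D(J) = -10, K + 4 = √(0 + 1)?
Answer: 48/337105 ≈ 0.00014239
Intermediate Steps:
K = -3 (K = -4 + √(0 + 1) = -4 + √1 = -4 + 1 = -3)
v(Y) = 1/(-94 + 1/(58 + Y)) (v(Y) = 1/(1/(58 + Y) - 94) = 1/(-94 + 1/(58 + Y)))
1/(1/v(D(K)) + 7117) = 1/(1/((-58 - 1*(-10))/(5451 + 94*(-10))) + 7117) = 1/(1/((-58 + 10)/(5451 - 940)) + 7117) = 1/(1/(-48/4511) + 7117) = 1/(-4511/48 + 7117) = 1/(337105/48) = 48/337105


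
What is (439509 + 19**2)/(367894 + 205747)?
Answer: 439870/573641 ≈ 0.76680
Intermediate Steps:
(439509 + 19**2)/(367894 + 205747) = (439509 + 361)/573641 = 439870*(1/573641) = 439870/573641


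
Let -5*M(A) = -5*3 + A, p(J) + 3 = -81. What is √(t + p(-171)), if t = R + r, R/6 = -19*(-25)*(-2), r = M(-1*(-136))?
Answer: I*√145205/5 ≈ 76.212*I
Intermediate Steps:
p(J) = -84 (p(J) = -3 - 81 = -84)
M(A) = 3 - A/5 (M(A) = -(-5*3 + A)/5 = -(-15 + A)/5 = 3 - A/5)
r = -121/5 (r = 3 - (-1)*(-136)/5 = 3 - ⅕*136 = 3 - 136/5 = -121/5 ≈ -24.200)
R = -5700 (R = 6*(-19*(-25)*(-2)) = 6*(475*(-2)) = 6*(-950) = -5700)
t = -28621/5 (t = -5700 - 121/5 = -28621/5 ≈ -5724.2)
√(t + p(-171)) = √(-28621/5 - 84) = √(-29041/5) = I*√145205/5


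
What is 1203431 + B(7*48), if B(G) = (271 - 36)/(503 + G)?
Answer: 1009678844/839 ≈ 1.2034e+6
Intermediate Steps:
B(G) = 235/(503 + G)
1203431 + B(7*48) = 1203431 + 235/(503 + 7*48) = 1203431 + 235/(503 + 336) = 1203431 + 235/839 = 1009678844/839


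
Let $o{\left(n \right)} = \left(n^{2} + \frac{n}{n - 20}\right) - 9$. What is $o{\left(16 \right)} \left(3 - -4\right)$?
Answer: $1701$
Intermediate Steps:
$o{\left(n \right)} = -9 + n^{2} + \frac{n}{-20 + n}$ ($o{\left(n \right)} = \left(n^{2} + \frac{n}{-20 + n}\right) - 9 = -9 + n^{2} + \frac{n}{-20 + n}$)
$o{\left(16 \right)} \left(3 - -4\right) = \frac{180 + 16^{3} - 20 \cdot 16^{2} - 128}{-20 + 16} \left(3 - -4\right) = \frac{180 + 4096 - 5120 - 128}{-4} \left(3 + 4\right) = - \frac{180 + 4096 - 5120 - 128}{4} \cdot 7 = \left(- \frac{1}{4}\right) \left(-972\right) 7 = 243 \cdot 7 = 1701$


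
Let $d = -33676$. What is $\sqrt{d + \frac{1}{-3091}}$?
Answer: $\frac{i \sqrt{321749970047}}{3091} \approx 183.51 i$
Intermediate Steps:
$\sqrt{d + \frac{1}{-3091}} = \sqrt{-33676 + \frac{1}{-3091}} = \sqrt{-33676 - \frac{1}{3091}} = \sqrt{- \frac{104092517}{3091}} = \frac{i \sqrt{321749970047}}{3091}$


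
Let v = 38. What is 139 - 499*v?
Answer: -18823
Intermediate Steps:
139 - 499*v = 139 - 499*38 = 139 - 18962 = -18823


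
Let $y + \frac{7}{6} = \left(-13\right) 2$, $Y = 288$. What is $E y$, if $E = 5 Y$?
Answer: $-39120$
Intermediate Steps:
$y = - \frac{163}{6}$ ($y = - \frac{7}{6} - 26 = - \frac{163}{6} \approx -27.167$)
$E = 1440$ ($E = 5 \cdot 288 = 1440$)
$E y = 1440 \left(- \frac{163}{6}\right) = -39120$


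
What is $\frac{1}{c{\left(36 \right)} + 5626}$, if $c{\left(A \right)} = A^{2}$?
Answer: $\frac{1}{6922} \approx 0.00014447$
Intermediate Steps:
$\frac{1}{c{\left(36 \right)} + 5626} = \frac{1}{36^{2} + 5626} = \frac{1}{1296 + 5626} = \frac{1}{6922}$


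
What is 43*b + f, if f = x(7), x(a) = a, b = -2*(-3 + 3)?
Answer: 7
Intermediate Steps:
b = 0 (b = -2*0 = 0)
f = 7
43*b + f = 43*0 + 7 = 0 + 7 = 7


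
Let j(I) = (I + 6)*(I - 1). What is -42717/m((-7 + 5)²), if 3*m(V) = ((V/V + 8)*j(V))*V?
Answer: -14239/120 ≈ -118.66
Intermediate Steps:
j(I) = (-1 + I)*(6 + I) (j(I) = (6 + I)*(-1 + I) = (-1 + I)*(6 + I))
m(V) = V*(-54 + 9*V² + 45*V)/3 (m(V) = (((V/V + 8)*(-6 + V² + 5*V))*V)/3 = (((1 + 8)*(-6 + V² + 5*V))*V)/3 = ((9*(-6 + V² + 5*V))*V)/3 = ((-54 + 9*V² + 45*V)*V)/3 = (V*(-54 + 9*V² + 45*V))/3 = V*(-54 + 9*V² + 45*V)/3)
-42717/m((-7 + 5)²) = -42717*1/(3*(-7 + 5)²*(-6 + ((-7 + 5)²)² + 5*(-7 + 5)²)) = -42717*1/(12*(-6 + ((-2)²)² + 5*(-2)²)) = -42717*1/(12*(-6 + 4² + 5*4)) = -42717*1/(12*(-6 + 16 + 20)) = -42717/(3*4*30) = -42717/360 = -42717*1/360 = -14239/120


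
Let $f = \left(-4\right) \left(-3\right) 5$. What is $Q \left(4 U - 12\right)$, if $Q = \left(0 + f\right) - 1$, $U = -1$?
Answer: $-944$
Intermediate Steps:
$f = 60$ ($f = 12 \cdot 5 = 60$)
$Q = 59$ ($Q = \left(0 + 60\right) - 1 = 60 - 1 = 59$)
$Q \left(4 U - 12\right) = 59 \left(4 \left(-1\right) - 12\right) = 59 \left(-4 - 12\right) = 59 \left(-16\right) = -944$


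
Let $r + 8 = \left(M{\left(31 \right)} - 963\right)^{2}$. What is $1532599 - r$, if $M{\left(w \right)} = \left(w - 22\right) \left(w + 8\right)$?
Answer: $1158063$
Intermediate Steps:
$M{\left(w \right)} = \left(-22 + w\right) \left(8 + w\right)$
$r = 374536$ ($r = -8 + \left(\left(-176 + 31^{2} - 434\right) - 963\right)^{2} = -8 + \left(\left(-176 + 961 - 434\right) - 963\right)^{2} = -8 + \left(351 - 963\right)^{2} = -8 + \left(-612\right)^{2} = -8 + 374544 = 374536$)
$1532599 - r = 1532599 - 374536 = 1158063$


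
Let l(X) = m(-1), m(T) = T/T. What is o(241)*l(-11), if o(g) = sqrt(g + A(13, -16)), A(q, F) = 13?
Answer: sqrt(254) ≈ 15.937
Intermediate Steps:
m(T) = 1
l(X) = 1
o(g) = sqrt(13 + g) (o(g) = sqrt(g + 13) = sqrt(13 + g))
o(241)*l(-11) = sqrt(13 + 241)*1 = sqrt(254)*1 = sqrt(254)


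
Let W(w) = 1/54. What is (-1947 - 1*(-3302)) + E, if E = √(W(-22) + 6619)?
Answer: 1355 + √2144562/18 ≈ 1436.4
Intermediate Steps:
W(w) = 1/54
E = √2144562/18 (E = √(1/54 + 6619) = √(357427/54) = √2144562/18 ≈ 81.357)
(-1947 - 1*(-3302)) + E = (-1947 - 1*(-3302)) + √2144562/18 = (-1947 + 3302) + √2144562/18 = 1355 + √2144562/18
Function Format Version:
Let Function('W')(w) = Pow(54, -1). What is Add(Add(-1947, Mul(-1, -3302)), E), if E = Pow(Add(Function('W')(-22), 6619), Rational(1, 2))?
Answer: Add(1355, Mul(Rational(1, 18), Pow(2144562, Rational(1, 2)))) ≈ 1436.4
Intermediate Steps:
Function('W')(w) = Rational(1, 54)
E = Mul(Rational(1, 18), Pow(2144562, Rational(1, 2))) (E = Pow(Add(Rational(1, 54), 6619), Rational(1, 2)) = Pow(Rational(357427, 54), Rational(1, 2)) = Mul(Rational(1, 18), Pow(2144562, Rational(1, 2))) ≈ 81.357)
Add(Add(-1947, Mul(-1, -3302)), E) = Add(Add(-1947, Mul(-1, -3302)), Mul(Rational(1, 18), Pow(2144562, Rational(1, 2)))) = Add(Add(-1947, 3302), Mul(Rational(1, 18), Pow(2144562, Rational(1, 2)))) = Add(1355, Mul(Rational(1, 18), Pow(2144562, Rational(1, 2))))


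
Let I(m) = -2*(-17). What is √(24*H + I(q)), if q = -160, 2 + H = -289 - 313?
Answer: I*√14462 ≈ 120.26*I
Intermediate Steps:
H = -604 (H = -2 + (-289 - 313) = -2 - 602 = -604)
I(m) = 34
√(24*H + I(q)) = √(24*(-604) + 34) = √(-14496 + 34) = √(-14462) = I*√14462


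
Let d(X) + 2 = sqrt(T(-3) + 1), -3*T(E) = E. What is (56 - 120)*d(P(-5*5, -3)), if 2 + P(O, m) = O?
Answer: 128 - 64*sqrt(2) ≈ 37.490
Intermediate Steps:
T(E) = -E/3
P(O, m) = -2 + O
d(X) = -2 + sqrt(2) (d(X) = -2 + sqrt(-1/3*(-3) + 1) = -2 + sqrt(1 + 1) = -2 + sqrt(2))
(56 - 120)*d(P(-5*5, -3)) = (56 - 120)*(-2 + sqrt(2)) = -64*(-2 + sqrt(2)) = 128 - 64*sqrt(2)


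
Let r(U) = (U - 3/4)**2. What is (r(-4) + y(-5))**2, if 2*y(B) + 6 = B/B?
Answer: 103041/256 ≈ 402.50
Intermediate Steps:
y(B) = -5/2 (y(B) = -3 + (B/B)/2 = -3 + (1/2)*1 = -3 + 1/2 = -5/2)
r(U) = (-3/4 + U)**2 (r(U) = (U - 3*1/4)**2 = (U - 3/4)**2 = (-3/4 + U)**2)
(r(-4) + y(-5))**2 = ((-3 + 4*(-4))**2/16 - 5/2)**2 = ((-3 - 16)**2/16 - 5/2)**2 = ((1/16)*(-19)**2 - 5/2)**2 = ((1/16)*361 - 5/2)**2 = (361/16 - 5/2)**2 = (321/16)**2 = 103041/256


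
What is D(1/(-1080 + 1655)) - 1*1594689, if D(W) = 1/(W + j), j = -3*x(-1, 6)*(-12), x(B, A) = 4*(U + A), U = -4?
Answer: -264082092514/165601 ≈ -1.5947e+6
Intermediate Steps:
x(B, A) = -16 + 4*A (x(B, A) = 4*(-4 + A) = -16 + 4*A)
j = 288 (j = -3*(-16 + 4*6)*(-12) = -3*(-16 + 24)*(-12) = -3*8*(-12) = -24*(-12) = 288)
D(W) = 1/(288 + W) (D(W) = 1/(W + 288) = 1/(288 + W))
D(1/(-1080 + 1655)) - 1*1594689 = 1/(288 + 1/(-1080 + 1655)) - 1*1594689 = 1/(288 + 1/575) - 1594689 = 1/(165601/575) - 1594689 = 575/165601 - 1594689 = -264082092514/165601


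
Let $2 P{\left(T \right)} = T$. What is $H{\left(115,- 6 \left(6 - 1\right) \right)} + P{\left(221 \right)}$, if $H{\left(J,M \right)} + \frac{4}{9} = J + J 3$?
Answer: $\frac{10261}{18} \approx 570.06$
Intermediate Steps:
$P{\left(T \right)} = \frac{T}{2}$
$H{\left(J,M \right)} = - \frac{4}{9} + 4 J$ ($H{\left(J,M \right)} = - \frac{4}{9} + \left(J + J 3\right) = - \frac{4}{9} + \left(J + 3 J\right) = - \frac{4}{9} + 4 J$)
$H{\left(115,- 6 \left(6 - 1\right) \right)} + P{\left(221 \right)} = \left(- \frac{4}{9} + 4 \cdot 115\right) + \frac{1}{2} \cdot 221 = \left(- \frac{4}{9} + 460\right) + \frac{221}{2} = \frac{4136}{9} + \frac{221}{2} = \frac{10261}{18}$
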